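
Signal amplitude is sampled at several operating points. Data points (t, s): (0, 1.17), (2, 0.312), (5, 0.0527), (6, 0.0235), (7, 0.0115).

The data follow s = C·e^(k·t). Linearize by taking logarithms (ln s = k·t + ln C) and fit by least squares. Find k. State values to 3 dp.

k = -0.651

Let Y = ln s. Fitting Y = k·t + ln C by least squares:
Over the data: Σt = 20.0000, Σ(t)² = 114.0000, Σln s = -12.1671, Σt·ln s = -70.8076.
Normal system: [[114.0000, 20.0000]; [20.0000, 5]]·[k, ln C]ᵀ = [-70.8076, -12.1671]ᵀ.
Slope k = (n·Σt·ln s − Σt·Σln s)/(n·Σ(t)² − (Σt)²) = (5·-70.8076 − 20.0000·-12.1671)/170.0000 = -0.65116; ln C = (Σln s − k·Σt)/n = 0.17122.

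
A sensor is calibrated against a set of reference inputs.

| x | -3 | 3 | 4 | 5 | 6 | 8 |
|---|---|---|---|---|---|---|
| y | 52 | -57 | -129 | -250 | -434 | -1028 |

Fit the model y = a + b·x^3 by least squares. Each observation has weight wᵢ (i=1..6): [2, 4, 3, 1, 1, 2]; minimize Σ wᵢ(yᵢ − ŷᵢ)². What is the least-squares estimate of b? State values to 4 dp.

b = -2.0033

Entries of MᵀWM: Σwᵢ·1 = 13, Σwᵢ·x^3 = 1611, Σwᵢ·x^3·x^3 = 603231.
For MᵀWy: Σwᵢ·y = -3251, Σwᵢ·x^3·y = -1211398.
MᵀWM·[a, b]ᵀ = MᵀWy becomes [[13, 1611]; [1611, 603231]]·[a, b]ᵀ = [-3251, -1211398]ᵀ.
det = 13·603231 − 1611² = 5246682.
a = ((-3251)·603231 − 1611·(-1211398))/5246682 = -3180601/1748894; b = (13·(-1211398) − 1611·(-3251))/5246682 = -10510813/5246682.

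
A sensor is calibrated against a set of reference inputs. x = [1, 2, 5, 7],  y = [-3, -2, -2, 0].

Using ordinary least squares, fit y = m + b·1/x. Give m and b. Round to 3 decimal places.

Entries of AᵀA: Σ1 = 4, Σ1/x = 129/70, Σ1/x·1/x = 6421/4900.
And Σy = -7, Σ1/x·y = -22/5.
AᵀA·[m, b]ᵀ = Aᵀy becomes [[4, 129/70]; [129/70, 6421/4900]]·[m, b]ᵀ = [-7, -22/5]ᵀ.
det = 4·(6421/4900) − (129/70)² = 9043/4900.
m = ((-7)·(6421/4900) − (129/70)·(-22/5))/(9043/4900) = -5215/9043; b = (4·(-22/5) − (129/70)·(-7))/(9043/4900) = -23030/9043.

m = -0.577, b = -2.547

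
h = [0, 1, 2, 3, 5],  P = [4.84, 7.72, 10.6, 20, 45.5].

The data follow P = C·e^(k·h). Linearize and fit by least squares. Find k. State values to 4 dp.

k = 0.4522

Linearized form: ln P = k·h + ln C. From the 5 transformed points,
Over the data: Σh = 11.0000, Σ(h)² = 39.0000, Σln P = 12.7950, Σh·ln P = 34.8413.
Normal system: [[39.0000, 11.0000]; [11.0000, 5]]·[k, ln C]ᵀ = [34.8413, 12.7950]ᵀ.
Δ = 39.0000·5 − (11.0000)² = 74.0000; k = (34.8413·5 − 11.0000·12.7950)/74.0000 = 0.45218, ln C = (39.0000·12.7950 − 11.0000·34.8413)/74.0000 = 1.56422.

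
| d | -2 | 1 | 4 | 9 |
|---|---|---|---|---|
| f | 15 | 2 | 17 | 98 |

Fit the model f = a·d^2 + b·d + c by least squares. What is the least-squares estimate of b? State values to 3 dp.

b = -2.620

The normal equations are: 6834·a + 786·b + 102·c = 8272;  786·a + 102·b + 12·c = 922;  102·a + 12·b + 4·c = 132.
(Σd^2·d^2 = 6834, Σd^2·d = 786, Σd^2 = 102, Σd·d = 102, Σd = 12, Σ1 = 4, Σd^2·f = 8272, Σd·f = 922, Σf = 132.)
Row-reducing yields a = 3962/2721, b = -7129/2721, c = 3383/907.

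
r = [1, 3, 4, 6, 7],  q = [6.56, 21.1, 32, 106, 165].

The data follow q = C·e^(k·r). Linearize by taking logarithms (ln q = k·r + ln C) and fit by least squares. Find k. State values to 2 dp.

With ln qᵢ as the transformed response and rᵢ as the regressor:
AᵀA = [[111.0000, 21.0000]; [21.0000, 5]], rhs = [88.6140, 18.1654]ᵀ  (here Σr = 21.0000, Σ(r)² = 111.0000, Σln q = 18.1654, Σr·ln q = 88.6140).
Solving (det = 114.0000): k = 0.54032, ln C = 1.36371.

k = 0.54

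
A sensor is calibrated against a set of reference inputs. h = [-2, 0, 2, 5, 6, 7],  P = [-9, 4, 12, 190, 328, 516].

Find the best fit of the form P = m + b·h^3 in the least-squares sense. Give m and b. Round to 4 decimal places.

Entries of AᵀA: Σ1 = 6, Σh^3 = 684, Σh^3·h^3 = 180058.
Moment sums: ΣP = 1041, Σh^3·P = 271754.
So AᵀA·[m, b]ᵀ = AᵀP: [[6, 684]; [684, 180058]]·[m, b]ᵀ = [1041, 271754]ᵀ.
Determinant 6·180058 − 684² = 612492.
m = (1041·180058 − 684·271754)/612492 = 6049/2374; b = (6·271754 − 684·1041)/612492 = 1780/1187.

m = 2.5480, b = 1.4996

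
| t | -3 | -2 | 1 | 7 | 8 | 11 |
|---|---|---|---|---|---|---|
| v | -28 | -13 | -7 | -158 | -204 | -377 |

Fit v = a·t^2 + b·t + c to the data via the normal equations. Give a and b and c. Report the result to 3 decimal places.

Sums needed: Σt^2·t^2 = 21236, Σt^2·t = 2152, Σt^2 = 248, Σt·t = 248, Σt = 22, Σ1 = 6.
Right-hand side: Σt^2·v = -66726, Σt·v = -6782, Σv = -787.
Normal equations: [[21236, 2152, 248]; [2152, 248, 22]; [248, 22, 6]]·[a, b, c]ᵀ = [-66726, -6782, -787]ᵀ.
Solving the 3×3 system (Gaussian elimination) gives a = -660299/220494, b = -230597/220494, c = -130597/36749.

a = -2.995, b = -1.046, c = -3.554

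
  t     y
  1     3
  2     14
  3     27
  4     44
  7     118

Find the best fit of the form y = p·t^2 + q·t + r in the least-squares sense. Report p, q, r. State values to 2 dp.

Compute the Gram sums: Σt^2·t^2 = 2755, Σt^2·t = 443, Σt^2 = 79, Σt·t = 79, Σt = 17, Σ1 = 5.
Moment sums: Σt^2·y = 6788, Σt·y = 1114, Σy = 206.
Solving the 3×3 system (Gaussian elimination) gives p = 165/91, q = 418/91, r = -279/91.

p = 1.81, q = 4.59, r = -3.07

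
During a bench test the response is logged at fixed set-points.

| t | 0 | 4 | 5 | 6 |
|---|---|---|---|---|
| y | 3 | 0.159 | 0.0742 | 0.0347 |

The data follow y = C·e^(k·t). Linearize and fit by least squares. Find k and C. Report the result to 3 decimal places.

k = -0.742, C = 3.023

Taking logs, ln y = k·t + ln C, so regress ln y on t.
Sums: Σt = 15.0000, Σ(t)² = 77.0000, Σln y = -6.7022, Σt·ln y = -40.5265.
Normal system: [[77.0000, 15.0000]; [15.0000, 4]]·[k, ln C]ᵀ = [-40.5265, -6.7022]ᵀ.
Δ = 77.0000·4 − (15.0000)² = 83.0000; k = (-40.5265·4 − 15.0000·-6.7022)/83.0000 = -0.74183, ln C = (77.0000·-6.7022 − 15.0000·-40.5265)/83.0000 = 1.10631, so C = exp(1.10631) = 3.02319.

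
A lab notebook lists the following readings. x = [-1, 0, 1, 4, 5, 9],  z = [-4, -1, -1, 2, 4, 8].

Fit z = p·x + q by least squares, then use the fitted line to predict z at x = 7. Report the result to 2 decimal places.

With design matrix A, AᵀA = [[124, 18]; [18, 6]] and Aᵀz = [103, 8]ᵀ.
Determinant 124·6 − 18² = 420.
p = (103·6 − 18·8)/420 = 79/70; q = (124·8 − 18·103)/420 = -431/210.
At x = 7: ẑ = (79/70)·(7) + (-431/210)·(1) = 614/105.

ẑ = 5.85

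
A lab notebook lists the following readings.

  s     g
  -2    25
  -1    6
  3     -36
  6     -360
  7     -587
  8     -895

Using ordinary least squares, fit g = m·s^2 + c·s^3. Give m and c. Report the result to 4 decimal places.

Normal-equation sums: Σs^2·s^2 = 7891, Σs^2·s^3 = 57561, Σs^3·s^3 = 427243.
Moment sums: Σs^2·g = -99221, Σs^3·g = -738519.
AᵀA·[m, c]ᵀ = Aᵀg becomes [[7891, 57561]; [57561, 427243]]·[m, c]ᵀ = [-99221, -738519]ᵀ.
Eliminating c: 427243·(row 1) − 57561·(row 2) gives 58105792·m = 427243·(-99221) − 57561·(-738519) = 118414456, so m = 14801807/7263224.
Then c = ((-738519) − 57561·(14801807/7263224))/427243 = -14549181/7263224.

m = 2.0379, c = -2.0031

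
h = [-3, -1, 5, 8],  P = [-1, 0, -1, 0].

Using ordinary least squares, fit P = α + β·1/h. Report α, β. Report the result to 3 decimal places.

MᵀM·[α, β]ᵀ = MᵀP reads: 4·α + (-121/120)·β = -2;  (-121/120)·α + (16801/14400)·β = 2/15.
Δ = 4·(16801/14400) − (-121/120)² = 17521/4800.
α = ((-2)·(16801/14400) − (-121/120)·(2/15))/(17521/4800) = -31666/52563; β = (4·(2/15) − (-121/120)·(-2))/(17521/4800) = -7120/17521.

α = -0.602, β = -0.406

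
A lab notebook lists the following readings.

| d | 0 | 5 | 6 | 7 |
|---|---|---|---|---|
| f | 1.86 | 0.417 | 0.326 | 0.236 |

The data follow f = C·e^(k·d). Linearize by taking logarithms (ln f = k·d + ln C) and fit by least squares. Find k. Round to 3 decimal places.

Let Y = ln f. Fitting Y = k·d + ln C by least squares:
AᵀA = [[110.0000, 18.0000]; [18.0000, 4]], rhs = [-21.2060, -2.8189]ᵀ  (here Σd = 18.0000, Σ(d)² = 110.0000, Σln f = -2.8189, Σd·ln f = -21.2060).
Δ = 110.0000·4 − (18.0000)² = 116.0000; k = (-21.2060·4 − 18.0000·-2.8189)/116.0000 = -0.29383, ln C = (110.0000·-2.8189 − 18.0000·-21.2060)/116.0000 = 0.61751.

k = -0.294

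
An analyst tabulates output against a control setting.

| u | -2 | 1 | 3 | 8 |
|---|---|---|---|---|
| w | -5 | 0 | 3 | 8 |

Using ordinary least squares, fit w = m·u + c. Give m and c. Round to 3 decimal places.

m = 1.283, c = -1.708

XᵀX·[m, c]ᵀ = Xᵀw reads: 78·m + 10·c = 83;  10·m + 4·c = 6.
(Σu·u = 78, Σu = 10, Σ1 = 4, Σu·w = 83, Σw = 6.)
Δ = 78·4 − 10² = 212.
m = (83·4 − 10·6)/212 = 68/53; c = (78·6 − 10·83)/212 = -181/106.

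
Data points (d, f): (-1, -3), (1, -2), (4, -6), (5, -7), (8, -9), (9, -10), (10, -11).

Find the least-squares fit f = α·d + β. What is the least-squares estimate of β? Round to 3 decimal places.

From the data, Σd·d = 288, Σd = 36, Σ1 = 7.
For Aᵀf: Σd·f = -330, Σf = -48.
Normal equations: [[288, 36]; [36, 7]]·[α, β]ᵀ = [-330, -48]ᵀ.
Determinant 288·7 − 36² = 720.
α = ((-330)·7 − 36·(-48))/720 = -97/120; β = (288·(-48) − 36·(-330))/720 = -27/10.

β = -2.700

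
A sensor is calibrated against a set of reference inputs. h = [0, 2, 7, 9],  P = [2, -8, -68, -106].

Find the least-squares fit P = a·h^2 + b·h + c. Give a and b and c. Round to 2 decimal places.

a = -1.00, b = -3.00, c = 2.00

Normal-equation sums: Σh^2·h^2 = 8978, Σh^2·h = 1080, Σh^2 = 134, Σh·h = 134, Σh = 18, Σ1 = 4.
And Σh^2·P = -11950, Σh·P = -1446, ΣP = -180.
So MᵀM·[a, b, c]ᵀ = MᵀP: [[8978, 1080, 134]; [1080, 134, 18]; [134, 18, 4]]·[a, b, c]ᵀ = [-11950, -1446, -180]ᵀ.
Row-reducing yields a = -1, b = -3, c = 2.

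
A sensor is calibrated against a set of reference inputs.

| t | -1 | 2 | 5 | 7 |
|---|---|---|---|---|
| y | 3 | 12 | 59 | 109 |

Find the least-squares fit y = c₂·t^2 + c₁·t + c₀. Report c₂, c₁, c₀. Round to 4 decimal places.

c₂ = 2.0197, c₁ = 1.1824, c₀ = 2.0184

From the data, Σt^2·t^2 = 3043, Σt^2·t = 475, Σt^2 = 79, Σt·t = 79, Σt = 13, Σ1 = 4.
And Σt^2·y = 6867, Σt·y = 1079, Σy = 183.
Row-reducing yields c₂ = 513/254, c₁ = 901/762, c₀ = 769/381.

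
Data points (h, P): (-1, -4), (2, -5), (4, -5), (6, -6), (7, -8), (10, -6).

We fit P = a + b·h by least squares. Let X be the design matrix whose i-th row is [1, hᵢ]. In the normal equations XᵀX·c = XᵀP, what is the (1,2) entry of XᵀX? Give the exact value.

Row 1 ↔ basis 1, column 2 ↔ basis h, so (XᵀX)_{1,2} = Σᵢ h = (1)·(-1) + (1)·(2) + (1)·(4) + (1)·(6) + (1)·(7) + (1)·(10) = 28.

28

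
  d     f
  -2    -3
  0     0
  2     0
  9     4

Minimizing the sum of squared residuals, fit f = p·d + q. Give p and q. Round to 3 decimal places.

p = 0.578, q = -1.051

With design matrix M, MᵀM = [[89, 9]; [9, 4]] and Mᵀf = [42, 1]ᵀ.
det = 89·4 − 9² = 275.
p = (42·4 − 9·1)/275 = 159/275; q = (89·1 − 9·42)/275 = -289/275.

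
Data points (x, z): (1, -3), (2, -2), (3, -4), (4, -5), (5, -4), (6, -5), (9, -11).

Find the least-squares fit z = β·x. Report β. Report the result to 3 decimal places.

Normal-equation sums: Σx·x = 172.
Right-hand side: Σx·z = -188.
AᵀA·[β]ᵀ = Aᵀz becomes [[172]]·[β]ᵀ = [-188]ᵀ.
β = (-188)/172 = -1.09302.

β = -1.093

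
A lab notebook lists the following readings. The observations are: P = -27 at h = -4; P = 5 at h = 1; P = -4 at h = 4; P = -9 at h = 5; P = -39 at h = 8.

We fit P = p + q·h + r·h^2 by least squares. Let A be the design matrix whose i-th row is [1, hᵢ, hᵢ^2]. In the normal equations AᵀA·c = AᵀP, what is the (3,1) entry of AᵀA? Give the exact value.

122

Row 3 ↔ basis h^2, column 1 ↔ basis 1, so (AᵀA)_{3,1} = Σᵢ h^2 = (16)·(1) + (1)·(1) + (16)·(1) + (25)·(1) + (64)·(1) = 122.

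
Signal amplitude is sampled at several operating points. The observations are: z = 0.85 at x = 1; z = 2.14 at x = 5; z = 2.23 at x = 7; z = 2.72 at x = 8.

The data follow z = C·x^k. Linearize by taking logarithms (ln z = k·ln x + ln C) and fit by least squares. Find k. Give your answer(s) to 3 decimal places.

k = 0.537

With ln zᵢ as the transformed response and ln xᵢ as the regressor:
AᵀA = [[10.7009, 5.6348]; [5.6348, 4]], rhs = [4.8658, 2.4009]ᵀ  (here Σln x = 5.6348, Σ(ln x)² = 10.7009, Σln z = 2.4009, Σln x·ln z = 4.8658).
Slope k = (n·Σln x·ln z − Σln x·Σln z)/(n·Σ(ln x)² − (Σln x)²) = (4·4.8658 − 5.6348·2.4009)/11.0529 = 0.53694; ln C = (Σln z − k·Σln x)/n = -0.15615.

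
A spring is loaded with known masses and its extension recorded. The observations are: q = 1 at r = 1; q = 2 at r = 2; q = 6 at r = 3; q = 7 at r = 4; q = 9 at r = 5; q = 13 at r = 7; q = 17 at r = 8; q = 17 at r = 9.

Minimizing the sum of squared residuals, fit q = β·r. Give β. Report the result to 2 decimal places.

AᵀA·[β]ᵀ = Aᵀq reads: 249·β = 476.
Hence β = 476 / 249 ≈ 1.91165.

β = 1.91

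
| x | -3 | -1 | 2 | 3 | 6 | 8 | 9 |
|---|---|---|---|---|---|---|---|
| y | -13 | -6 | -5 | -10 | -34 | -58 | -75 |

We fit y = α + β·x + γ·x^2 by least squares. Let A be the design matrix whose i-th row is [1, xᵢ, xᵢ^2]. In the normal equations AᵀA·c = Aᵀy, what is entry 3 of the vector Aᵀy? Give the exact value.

-11244

Entry 3 ↔ basis x^2, so (Aᵀy)_{3} = Σᵢ (x^2)·yᵢ = (9)·(-13) + (1)·(-6) + (4)·(-5) + (9)·(-10) + (36)·(-34) + (64)·(-58) + (81)·(-75) = -11244.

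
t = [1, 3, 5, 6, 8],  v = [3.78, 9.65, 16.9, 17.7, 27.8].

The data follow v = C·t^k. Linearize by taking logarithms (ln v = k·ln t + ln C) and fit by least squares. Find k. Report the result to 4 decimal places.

With ln vᵢ as the transformed response and ln tᵢ as the regressor:
XᵀX = [[11.3317, 6.5793]; [6.5793, 5]], rhs = [19.1038, 12.6226]ᵀ  (here Σln t = 6.5793, Σ(ln t)² = 11.3317, Σln v = 12.6226, Σln t·ln v = 19.1038).
Δ = 11.3317·5 − (6.5793)² = 13.3720; k = (19.1038·5 − 6.5793·12.6226)/13.3720 = 0.93269, ln C = (11.3317·12.6226 − 6.5793·19.1038)/13.3720 = 1.29724.

k = 0.9327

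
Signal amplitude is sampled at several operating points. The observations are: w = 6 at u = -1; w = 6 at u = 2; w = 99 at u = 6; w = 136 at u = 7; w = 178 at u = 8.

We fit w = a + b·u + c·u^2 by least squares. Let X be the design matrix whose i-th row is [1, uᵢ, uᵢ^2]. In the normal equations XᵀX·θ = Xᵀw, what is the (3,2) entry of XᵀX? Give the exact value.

1078

Row 3 ↔ basis u^2, column 2 ↔ basis u, so (XᵀX)_{3,2} = Σᵢ (u^2)·(u) = (1)·(-1) + (4)·(2) + (36)·(6) + (49)·(7) + (64)·(8) = 1078.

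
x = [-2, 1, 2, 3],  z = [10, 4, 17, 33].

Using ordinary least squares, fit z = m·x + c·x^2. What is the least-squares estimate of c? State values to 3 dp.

Compute the Gram sums: Σx·x = 18, Σx·x^2 = 28, Σx^2·x^2 = 114.
Right-hand side: Σx·z = 117, Σx^2·z = 409.
Normal equations: [[18, 28]; [28, 114]]·[m, c]ᵀ = [117, 409]ᵀ.
Δ = 18·114 − 28² = 1268.
m = (117·114 − 28·409)/1268 = 943/634; c = (18·409 − 28·117)/1268 = 2043/634.

c = 3.222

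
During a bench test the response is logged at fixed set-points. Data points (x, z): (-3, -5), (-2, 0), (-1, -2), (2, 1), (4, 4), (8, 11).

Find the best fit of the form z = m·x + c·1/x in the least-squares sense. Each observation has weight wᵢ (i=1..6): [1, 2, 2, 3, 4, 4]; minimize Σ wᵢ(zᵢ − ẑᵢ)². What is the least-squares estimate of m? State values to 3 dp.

Compute the Gram sums: Σwᵢ·x·x = 351, Σwᵢ·x·1/x = 16, Σwᵢ·1/x·1/x = 529/144.
And Σwᵢ·x·z = 441, Σwᵢ·1/x·z = 50/3.
So MᵀWM·[m, c]ᵀ = MᵀWz: [[351, 16]; [16, 529/144]]·[m, c]ᵀ = [441, 50/3]ᵀ.
Determinant 351·(529/144) − 16² = 16535/16.
m = (441·(529/144) − 16·(50/3))/(16535/16) = 64963/49605; c = (351·(50/3) − 16·441)/(16535/16) = -19296/16535.

m = 1.310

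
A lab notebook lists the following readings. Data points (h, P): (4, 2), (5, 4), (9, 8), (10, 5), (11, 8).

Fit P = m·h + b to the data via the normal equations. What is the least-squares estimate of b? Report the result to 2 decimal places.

b = -0.11

With design matrix A, AᵀA = [[343, 39]; [39, 5]] and AᵀP = [238, 27]ᵀ.
Δ = 343·5 − 39² = 194.
m = (238·5 − 39·27)/194 = 137/194; b = (343·27 − 39·238)/194 = -21/194.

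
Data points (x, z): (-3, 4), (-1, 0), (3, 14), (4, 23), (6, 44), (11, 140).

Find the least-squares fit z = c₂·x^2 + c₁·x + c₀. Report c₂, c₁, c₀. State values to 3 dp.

The normal equations are: 16356·c₂ + 1610·c₁ + 192·c₀ = 19054;  1610·c₂ + 192·c₁ + 20·c₀ = 1926;  192·c₂ + 20·c₁ + 6·c₀ = 225.
(Σx^2·x^2 = 16356, Σx^2·x = 1610, Σx^2 = 192, Σx·x = 192, Σx = 20, Σ1 = 6, Σx^2·z = 19054, Σx·z = 1926, Σz = 225.)
Inverting the 3×3 Gram matrix, [c₂, c₁, c₀]ᵀ = [258736/254253, 127733/84751, -44789/508506]ᵀ.

c₂ = 1.018, c₁ = 1.507, c₀ = -0.088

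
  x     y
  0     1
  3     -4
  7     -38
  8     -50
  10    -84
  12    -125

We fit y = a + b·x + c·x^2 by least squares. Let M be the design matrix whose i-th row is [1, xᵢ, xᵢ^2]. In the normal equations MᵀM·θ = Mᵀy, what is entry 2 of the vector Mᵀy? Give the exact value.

Entry 2 ↔ basis x, so (Mᵀy)_{2} = Σᵢ (x)·yᵢ = (0)·(1) + (3)·(-4) + (7)·(-38) + (8)·(-50) + (10)·(-84) + (12)·(-125) = -3018.

-3018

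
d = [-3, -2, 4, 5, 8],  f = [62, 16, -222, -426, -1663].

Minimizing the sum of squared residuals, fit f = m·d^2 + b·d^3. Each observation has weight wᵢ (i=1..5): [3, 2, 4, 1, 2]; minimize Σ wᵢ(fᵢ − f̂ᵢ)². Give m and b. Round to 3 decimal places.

With design matrix A, AᵀWA = [[10116, 71964]; [71964, 558612]] and AᵀWf = [-235920, -1818272]ᵀ.
Determinant 10116·558612 − 71964² = 472101696.
m = ((-235920)·558612 − 71964·(-1818272))/472101696 = -1627807/819621; b = (10116·(-1818272) − 71964·(-235920))/472101696 = -2458147/819621.

m = -1.986, b = -2.999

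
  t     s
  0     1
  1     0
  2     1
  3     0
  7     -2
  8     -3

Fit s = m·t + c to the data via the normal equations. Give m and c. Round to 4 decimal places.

Entries of XᵀX: Σt·t = 127, Σt = 21, Σ1 = 6.
For Xᵀs: Σt·s = -36, Σs = -3.
XᵀX·[m, c]ᵀ = Xᵀs becomes [[127, 21]; [21, 6]]·[m, c]ᵀ = [-36, -3]ᵀ.
Δ = 127·6 − 21² = 321.
m = ((-36)·6 − 21·(-3))/321 = -51/107; c = (127·(-3) − 21·(-36))/321 = 125/107.

m = -0.4766, c = 1.1682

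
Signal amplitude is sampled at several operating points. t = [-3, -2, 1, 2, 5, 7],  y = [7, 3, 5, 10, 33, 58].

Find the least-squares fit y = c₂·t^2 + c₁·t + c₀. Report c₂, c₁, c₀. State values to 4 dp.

Entries of AᵀA: Σt^2·t^2 = 3140, Σt^2·t = 442, Σt^2 = 92, Σt·t = 92, Σt = 10, Σ1 = 6.
Moment sums: Σt^2·y = 3787, Σt·y = 569, Σy = 116.
Normal equations: [[3140, 442, 92]; [442, 92, 10]; [92, 10, 6]]·[c₂, c₁, c₀]ᵀ = [3787, 569, 116]ᵀ.
Inverting the 3×3 Gram matrix, [c₂, c₁, c₀]ᵀ = [10713/11737, 34957/23474, 67037/23474]ᵀ.

c₂ = 0.9128, c₁ = 1.4892, c₀ = 2.8558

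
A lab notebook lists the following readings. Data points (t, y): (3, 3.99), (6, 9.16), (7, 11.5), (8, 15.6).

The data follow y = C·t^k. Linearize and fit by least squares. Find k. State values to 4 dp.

k = 1.3302

Linearized form: ln y = k·ln t + ln C. From the 4 transformed points,
Sums: Σln t = 6.9157, Σ(ln t)² = 12.5280, Σln y = 8.7883, Σln t·ln y = 15.9541.
Normal system: [[12.5280, 6.9157]; [6.9157, 4]]·[k, ln C]ᵀ = [15.9541, 8.7883]ᵀ.
Slope k = (n·Σln t·ln y − Σln t·Σln y)/(n·Σ(ln t)² − (Σln t)²) = (4·15.9541 − 6.9157·8.7883)/2.2847 = 1.33024; ln C = (Σln y − k·Σln t)/n = -0.10282.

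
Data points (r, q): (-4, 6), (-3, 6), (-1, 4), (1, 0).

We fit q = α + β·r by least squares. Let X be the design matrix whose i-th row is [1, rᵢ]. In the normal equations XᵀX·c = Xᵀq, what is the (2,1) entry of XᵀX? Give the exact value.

Row 2 ↔ basis r, column 1 ↔ basis 1, so (XᵀX)_{2,1} = Σᵢ r = (-4)·(1) + (-3)·(1) + (-1)·(1) + (1)·(1) = -7.

-7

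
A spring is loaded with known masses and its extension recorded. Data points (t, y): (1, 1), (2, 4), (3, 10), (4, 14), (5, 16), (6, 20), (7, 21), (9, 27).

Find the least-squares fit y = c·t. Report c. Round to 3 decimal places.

c = 3.100

From the data, Σt·t = 221.
And Σt·y = 685.
Normal equations: [[221]]·[c]ᵀ = [685]ᵀ.
Hence c = 685 / 221 ≈ 3.09955.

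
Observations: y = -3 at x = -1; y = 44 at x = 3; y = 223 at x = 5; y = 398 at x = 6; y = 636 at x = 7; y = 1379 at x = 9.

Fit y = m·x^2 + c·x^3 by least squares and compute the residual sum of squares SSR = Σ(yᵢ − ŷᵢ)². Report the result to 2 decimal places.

The normal equations are: 10965·m + 86999·c = 163159;  86999·m + 712101·c = 1338473.
(Σx^2·x^2 = 10965, Σx^2·x^3 = 86999, Σx^3·x^3 = 712101, Σx^2·y = 163159, Σx^3·y = 1338473.)
Δ = 10965·712101 − 86999² = 239361464.
m = (163159·712101 − 86999·1338473)/239361464 = -65031367/59840366; c = (10965·1338473 − 86999·163159)/239361464 = 120421651/59840366.
Residuals: 2965960/29920183, -16563085/29920183, -41260291/29920183, 73259132/29920183, -29808267/29920183, 10931/29920183; SSR = 275432060/29920183.

SSR = 9.21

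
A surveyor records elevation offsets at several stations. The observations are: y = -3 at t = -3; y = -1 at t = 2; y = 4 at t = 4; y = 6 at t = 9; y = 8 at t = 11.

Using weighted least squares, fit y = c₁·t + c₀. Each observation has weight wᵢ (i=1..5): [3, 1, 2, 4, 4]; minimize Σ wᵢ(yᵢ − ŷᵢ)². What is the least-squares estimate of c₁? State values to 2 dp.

c₁ = 0.78

Compute the Gram sums: Σwᵢ·t·t = 871, Σwᵢ·t = 81, Σwᵢ·1 = 14.
For XᵀWy: Σwᵢ·t·y = 625, Σwᵢ·y = 54.
So XᵀWX·[c₁, c₀]ᵀ = XᵀWy: [[871, 81]; [81, 14]]·[c₁, c₀]ᵀ = [625, 54]ᵀ.
Δ = 871·14 − 81² = 5633.
c₁ = (625·14 − 81·54)/5633 = 4376/5633; c₀ = (871·54 − 81·625)/5633 = -3591/5633.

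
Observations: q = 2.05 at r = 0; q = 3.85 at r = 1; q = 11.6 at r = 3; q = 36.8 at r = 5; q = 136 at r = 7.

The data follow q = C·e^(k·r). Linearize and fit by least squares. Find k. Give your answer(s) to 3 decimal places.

k = 0.592

Taking logs, ln q = k·r + ln C, so regress ln q on r.
XᵀX = [[84.0000, 16.0000]; [16.0000, 5]], rhs = [61.1172, 13.0351]ᵀ  (here Σr = 16.0000, Σ(r)² = 84.0000, Σln q = 13.0351, Σr·ln q = 61.1172).
Δ = 84.0000·5 − (16.0000)² = 164.0000; k = (61.1172·5 − 16.0000·13.0351)/164.0000 = 0.59161, ln C = (84.0000·13.0351 − 16.0000·61.1172)/164.0000 = 0.71385.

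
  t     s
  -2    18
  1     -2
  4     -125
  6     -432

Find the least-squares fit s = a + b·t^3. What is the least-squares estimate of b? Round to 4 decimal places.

b = -2.0051

Entries of XᵀX: Σ1 = 4, Σt^3 = 273, Σt^3·t^3 = 50817.
Right-hand side: Σs = -541, Σt^3·s = -101458.
XᵀX·[a, b]ᵀ = Xᵀs becomes [[4, 273]; [273, 50817]]·[a, b]ᵀ = [-541, -101458]ᵀ.
Determinant 4·50817 − 273² = 128739.
a = ((-541)·50817 − 273·(-101458))/128739 = 5283/3301; b = (4·(-101458) − 273·(-541))/128739 = -258139/128739.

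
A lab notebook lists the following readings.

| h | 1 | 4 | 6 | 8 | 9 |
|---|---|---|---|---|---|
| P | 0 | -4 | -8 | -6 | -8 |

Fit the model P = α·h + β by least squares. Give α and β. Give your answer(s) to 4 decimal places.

Sums needed: Σh·h = 198, Σh = 28, Σ1 = 5.
Right-hand side: Σh·P = -184, ΣP = -26.
det = 198·5 − 28² = 206.
α = ((-184)·5 − 28·(-26))/206 = -96/103; β = (198·(-26) − 28·(-184))/206 = 2/103.

α = -0.9320, β = 0.0194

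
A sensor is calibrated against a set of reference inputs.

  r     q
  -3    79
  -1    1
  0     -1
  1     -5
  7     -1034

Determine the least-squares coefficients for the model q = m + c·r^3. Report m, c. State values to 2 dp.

m = -1.82, c = -3.01

Entries of XᵀX: Σ1 = 5, Σr^3 = 316, Σr^3·r^3 = 118380.
And Σq = -960, Σr^3·q = -356801.
Normal equations: [[5, 316]; [316, 118380]]·[m, c]ᵀ = [-960, -356801]ᵀ.
Δ = 5·118380 − 316² = 492044.
m = ((-960)·118380 − 316·(-356801))/492044 = -223921/123011; c = (5·(-356801) − 316·(-960))/492044 = -1480645/492044.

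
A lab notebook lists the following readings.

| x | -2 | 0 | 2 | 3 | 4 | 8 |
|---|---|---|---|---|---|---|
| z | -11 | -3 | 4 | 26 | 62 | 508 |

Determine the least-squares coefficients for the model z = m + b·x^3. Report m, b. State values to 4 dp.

m = -2.5888, b = 0.9976

With design matrix A, AᵀA = [[6, 603]; [603, 267097]] and Aᵀz = [586, 264886]ᵀ.
Determinant 6·267097 − 603² = 1238973.
m = (586·267097 − 603·264886)/1238973 = -3207416/1238973; b = (6·264886 − 603·586)/1238973 = 411986/412991.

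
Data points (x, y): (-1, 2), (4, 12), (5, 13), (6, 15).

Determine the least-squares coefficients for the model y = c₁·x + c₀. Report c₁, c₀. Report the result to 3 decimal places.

Compute the Gram sums: Σx·x = 78, Σx = 14, Σ1 = 4.
For Aᵀy: Σx·y = 201, Σy = 42.
AᵀA·[c₁, c₀]ᵀ = Aᵀy becomes [[78, 14]; [14, 4]]·[c₁, c₀]ᵀ = [201, 42]ᵀ.
Eliminating c₀: 4·(row 1) − 14·(row 2) gives 116·c₁ = 4·201 − 14·42 = 216, so c₁ = 54/29.
Then c₀ = (42 − 14·(54/29))/4 = 231/58.

c₁ = 1.862, c₀ = 3.983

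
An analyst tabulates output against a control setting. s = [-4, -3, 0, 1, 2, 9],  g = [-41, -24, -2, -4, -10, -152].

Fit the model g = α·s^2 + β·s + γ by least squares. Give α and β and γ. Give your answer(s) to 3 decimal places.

α = -1.979, β = 1.269, γ = -3.279

Normal-equation sums: Σs^2·s^2 = 6915, Σs^2·s = 647, Σs^2 = 111, Σs·s = 111, Σs = 5, Σ1 = 6.
And Σs^2·g = -13228, Σs·g = -1156, Σg = -233.
Row-reducing yields α = -96773/48900, β = 20677/16300, γ = -80171/24450.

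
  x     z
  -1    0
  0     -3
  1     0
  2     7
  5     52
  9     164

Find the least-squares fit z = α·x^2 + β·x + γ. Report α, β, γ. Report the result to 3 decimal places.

α = 1.964, β = 0.821, γ = -2.185

Entries of AᵀA: Σx^2·x^2 = 7204, Σx^2·x = 862, Σx^2 = 112, Σx·x = 112, Σx = 16, Σ1 = 6.
For Aᵀz: Σx^2·z = 14612, Σx·z = 1750, Σz = 220.
AᵀA·[α, β, γ]ᵀ = Aᵀz becomes [[7204, 862, 112]; [862, 112, 16]; [112, 16, 6]]·[α, β, γ]ᵀ = [14612, 1750, 220]ᵀ.
Solving the 3×3 system (Gaussian elimination) gives α = 383/195, β = 32/39, γ = -142/65.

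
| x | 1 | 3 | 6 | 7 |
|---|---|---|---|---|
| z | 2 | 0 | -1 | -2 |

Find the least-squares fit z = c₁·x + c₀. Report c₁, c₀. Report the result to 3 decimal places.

c₁ = -0.604, c₀ = 2.319

Compute the Gram sums: Σx·x = 95, Σx = 17, Σ1 = 4.
And Σx·z = -18, Σz = -1.
MᵀM·[c₁, c₀]ᵀ = Mᵀz becomes [[95, 17]; [17, 4]]·[c₁, c₀]ᵀ = [-18, -1]ᵀ.
Determinant 95·4 − 17² = 91.
c₁ = ((-18)·4 − 17·(-1))/91 = -55/91; c₀ = (95·(-1) − 17·(-18))/91 = 211/91.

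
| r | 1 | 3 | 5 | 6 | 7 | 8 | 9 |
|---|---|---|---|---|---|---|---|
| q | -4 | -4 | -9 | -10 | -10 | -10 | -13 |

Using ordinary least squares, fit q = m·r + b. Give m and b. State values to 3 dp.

Forming AᵀA = [[265, 39]; [39, 7]] and Aᵀq = [-388, -60]ᵀ gives AᵀA·[m, b]ᵀ = Aᵀq.
Δ = 265·7 − 39² = 334.
m = ((-388)·7 − 39·(-60))/334 = -188/167; b = (265·(-60) − 39·(-388))/334 = -384/167.

m = -1.126, b = -2.299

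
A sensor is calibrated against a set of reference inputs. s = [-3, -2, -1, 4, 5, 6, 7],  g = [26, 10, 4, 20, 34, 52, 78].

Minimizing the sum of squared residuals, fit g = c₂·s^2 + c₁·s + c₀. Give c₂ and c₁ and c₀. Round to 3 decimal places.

From the data, Σs^2·s^2 = 4676, Σs^2·s = 712, Σs^2 = 140, Σs·s = 140, Σs = 16, Σ1 = 7.
Right-hand side: Σs^2·g = 7142, Σs·g = 1006, Σg = 224.
MᵀM·[c₂, c₁, c₀]ᵀ = Mᵀg becomes [[4676, 712, 140]; [712, 140, 16]; [140, 16, 7]]·[c₂, c₁, c₀]ᵀ = [7142, 1006, 224]ᵀ.
Row-reducing yields c₂ = 23823/11774, c₁ = -4865/1682, c₀ = -10926/5887.

c₂ = 2.023, c₁ = -2.892, c₀ = -1.856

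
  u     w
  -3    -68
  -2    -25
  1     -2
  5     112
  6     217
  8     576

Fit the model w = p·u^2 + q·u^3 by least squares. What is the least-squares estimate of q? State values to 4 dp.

q = 1.5041

Setting ∂/∂p … = 0 gives: 6115·p + 43395·q = 46762;  43395·p + 325219·q = 357818.
(Σu^2·u^2 = 6115, Σu^2·u^3 = 43395, Σu^3·u^3 = 325219, Σu^2·w = 46762, Σu^3·w = 357818.)
Determinant 6115·325219 − 43395² = 105588160.
p = (46762·325219 − 43395·357818)/105588160 = -19976327/6599260; q = (6115·357818 − 43395·46762)/105588160 = 1985251/1319852.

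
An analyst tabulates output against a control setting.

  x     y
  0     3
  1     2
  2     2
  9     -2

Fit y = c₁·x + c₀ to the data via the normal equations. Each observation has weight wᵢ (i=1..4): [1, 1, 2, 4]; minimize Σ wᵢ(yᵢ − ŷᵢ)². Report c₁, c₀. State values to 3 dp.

Compute the Gram sums: Σwᵢ·x·x = 333, Σwᵢ·x = 41, Σwᵢ·1 = 8.
Moment sums: Σwᵢ·x·y = -62, Σwᵢ·y = 1.
det = 333·8 − 41² = 983.
c₁ = ((-62)·8 − 41·1)/983 = -537/983; c₀ = (333·1 − 41·(-62))/983 = 2875/983.

c₁ = -0.546, c₀ = 2.925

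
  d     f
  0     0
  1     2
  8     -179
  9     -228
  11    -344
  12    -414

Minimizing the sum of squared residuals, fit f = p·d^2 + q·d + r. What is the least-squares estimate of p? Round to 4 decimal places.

p = -3.0316

Sums needed: Σd^2·d^2 = 46035, Σd^2·d = 4301, Σd^2 = 411, Σd·d = 411, Σd = 41, Σ1 = 6.
For Aᵀf: Σd^2·f = -131162, Σd·f = -12234, Σf = -1163.
Solving the 3×3 system (Gaussian elimination) gives p = -16968/5597, q = 50879/27985, r = 39441/27985.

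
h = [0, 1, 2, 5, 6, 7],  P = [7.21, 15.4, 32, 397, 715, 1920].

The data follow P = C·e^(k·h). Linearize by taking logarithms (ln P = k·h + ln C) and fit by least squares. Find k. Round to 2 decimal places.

Let Y = ln P. Fitting Y = k·h + ln C by least squares:
Σh = 21.0000, Σ(h)² = 115.0000, Σln P = 28.2919, Σh·ln P = 131.9398.
Equations: 115.0000·k + 21.0000·ln C = 131.9398;  21.0000·k + 6·ln C = 28.2919.
Δ = 115.0000·6 − (21.0000)² = 249.0000; k = (131.9398·6 − 21.0000·28.2919)/249.0000 = 0.79321, ln C = (115.0000·28.2919 − 21.0000·131.9398)/249.0000 = 1.93908.

k = 0.79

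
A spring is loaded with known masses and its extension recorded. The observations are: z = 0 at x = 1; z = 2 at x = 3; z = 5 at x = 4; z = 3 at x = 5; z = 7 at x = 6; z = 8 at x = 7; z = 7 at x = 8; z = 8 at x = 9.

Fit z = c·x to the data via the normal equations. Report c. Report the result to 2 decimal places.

The normal equations are: 281·c = 267.
(Σx·x = 281, Σx·z = 267.)
Hence c = 267 / 281 ≈ 0.950178.

c = 0.95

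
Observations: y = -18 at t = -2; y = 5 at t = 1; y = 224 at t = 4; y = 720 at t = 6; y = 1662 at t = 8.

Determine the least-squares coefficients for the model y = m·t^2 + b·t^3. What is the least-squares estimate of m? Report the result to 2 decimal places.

m = 1.99

Entries of AᵀA: Σt^2·t^2 = 5665, Σt^2·t^3 = 41537, Σt^3·t^3 = 312961.
For Aᵀy: Σt^2·y = 135805, Σt^3·y = 1020949.
Eliminating b: 312961·(row 1) − 41537·(row 2) gives 47601696·m = 312961·135805 − 41537·1020949 = 94509992, so m = 11813749/5950212.
Then b = (1020949 − 41537·(11813749/5950212))/312961 = 17842975/5950212.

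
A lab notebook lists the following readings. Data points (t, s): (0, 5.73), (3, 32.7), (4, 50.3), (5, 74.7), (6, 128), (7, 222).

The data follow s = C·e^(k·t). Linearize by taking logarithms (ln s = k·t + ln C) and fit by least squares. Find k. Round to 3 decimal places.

Taking logs, ln s = k·t + ln C, so regress ln s on t.
AᵀA = [[135.0000, 25.0000]; [25.0000, 6]], rhs = [114.6325, 23.7193]ᵀ  (here Σt = 25.0000, Σ(t)² = 135.0000, Σln s = 23.7193, Σt·ln s = 114.6325).
Solving (det = 185.0000): k = 0.51250, ln C = 1.81779.

k = 0.513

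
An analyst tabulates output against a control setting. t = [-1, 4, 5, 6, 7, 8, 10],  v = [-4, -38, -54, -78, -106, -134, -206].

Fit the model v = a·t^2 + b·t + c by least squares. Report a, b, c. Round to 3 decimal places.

Forming AᵀA = [[18675, 2259, 291]; [2259, 291, 39]; [291, 39, 7]] and Aᵀv = [-39140, -4760, -620]ᵀ gives AᵀA·[a, b, c]ᵀ = Aᵀv.
Solving the 3×3 system (Gaussian elimination) gives a = -22250/11403, b = -1055/1267, c = -10705/3801.

a = -1.951, b = -0.833, c = -2.816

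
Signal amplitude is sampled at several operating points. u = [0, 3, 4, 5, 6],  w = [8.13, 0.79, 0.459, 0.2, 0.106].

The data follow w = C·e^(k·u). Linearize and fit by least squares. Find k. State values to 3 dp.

k = -0.724

Linearized form: ln w = k·u + ln C. From the 5 transformed points,
AᵀA = [[86.0000, 18.0000]; [18.0000, 5]], rhs = [-25.3351, -2.7726]ᵀ  (here Σu = 18.0000, Σ(u)² = 86.0000, Σln w = -2.7726, Σu·ln w = -25.3351).
Δ = 86.0000·5 − (18.0000)² = 106.0000; k = (-25.3351·5 − 18.0000·-2.7726)/106.0000 = -0.72423, ln C = (86.0000·-2.7726 − 18.0000·-25.3351)/106.0000 = 2.05270.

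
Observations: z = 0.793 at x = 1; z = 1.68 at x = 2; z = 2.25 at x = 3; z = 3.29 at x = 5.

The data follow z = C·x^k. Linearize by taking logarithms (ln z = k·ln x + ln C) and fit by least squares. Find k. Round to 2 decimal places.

With ln zᵢ as the transformed response and ln xᵢ as the regressor:
Σln x = 3.4012, Σ(ln x)² = 4.2777, Σln z = 2.2887, Σln x·ln z = 3.1672.
Equations: 4.2777·k + 3.4012·ln C = 3.1672;  3.4012·k + 4·ln C = 2.2887.
Slope k = (n·Σln x·ln z − Σln x·Σln z)/(n·Σ(ln x)² − (Σln x)²) = (4·3.1672 − 3.4012·2.2887)/5.5426 = 0.88124; ln C = (Σln z − k·Σln x)/n = -0.17715.

k = 0.88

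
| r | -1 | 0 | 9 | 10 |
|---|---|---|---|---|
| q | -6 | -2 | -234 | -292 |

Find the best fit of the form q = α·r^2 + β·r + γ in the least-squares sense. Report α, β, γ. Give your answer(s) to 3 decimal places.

α = -3.100, β = 1.989, γ = -1.401

XᵀX·[α, β, γ]ᵀ = Xᵀq reads: 16562·α + 1728·β + 182·γ = -48160;  1728·α + 182·β + 18·γ = -5020;  182·α + 18·β + 4·γ = -534.
Inverting the 3×3 Gram matrix, [α, β, γ]ᵀ = [-31/10, 2009/1010, -283/202]ᵀ.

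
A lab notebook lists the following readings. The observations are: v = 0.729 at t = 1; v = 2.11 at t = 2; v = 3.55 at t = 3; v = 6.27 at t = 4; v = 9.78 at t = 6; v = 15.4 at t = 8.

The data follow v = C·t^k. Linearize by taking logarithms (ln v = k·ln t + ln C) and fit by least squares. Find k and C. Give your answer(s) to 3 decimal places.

k = 1.462, C = 0.746

Let Y = ln v. Fitting Y = k·ln t + ln C by least squares:
AᵀA = [[11.1437, 7.0493]; [7.0493, 6]], rhs = [14.2262, 8.5480]ᵀ  (here Σln t = 7.0493, Σ(ln t)² = 11.1437, Σln v = 8.5480, Σln t·ln v = 14.2262).
Slope k = (n·Σln t·ln v − Σln t·Σln v)/(n·Σ(ln t)² − (Σln t)²) = (6·14.2262 − 7.0493·8.5480)/17.1702 = 1.46182; ln C = (Σln v − k·Σln t)/n = -0.29278, so C = exp(-0.29278) = 0.74619.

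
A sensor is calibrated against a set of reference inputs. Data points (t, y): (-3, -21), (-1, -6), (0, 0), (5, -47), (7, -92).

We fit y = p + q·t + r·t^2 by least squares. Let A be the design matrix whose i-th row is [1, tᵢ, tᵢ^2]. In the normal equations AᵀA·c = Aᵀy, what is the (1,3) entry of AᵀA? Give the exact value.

Row 1 ↔ basis 1, column 3 ↔ basis t^2, so (AᵀA)_{1,3} = Σᵢ t^2 = (1)·(9) + (1)·(1) + (1)·(0) + (1)·(25) + (1)·(49) = 84.

84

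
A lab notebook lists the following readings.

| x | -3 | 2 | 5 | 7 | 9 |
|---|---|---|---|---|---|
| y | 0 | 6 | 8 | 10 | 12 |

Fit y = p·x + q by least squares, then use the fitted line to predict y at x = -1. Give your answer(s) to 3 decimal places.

From the data, Σx·x = 168, Σx = 20, Σ1 = 5.
Moment sums: Σx·y = 230, Σy = 36.
Determinant 168·5 − 20² = 440.
p = (230·5 − 20·36)/440 = 43/44; q = (168·36 − 20·230)/440 = 181/55.
At x = -1: ŷ = (43/44)·(-1) + (181/55)·(1) = 509/220.

ŷ = 2.314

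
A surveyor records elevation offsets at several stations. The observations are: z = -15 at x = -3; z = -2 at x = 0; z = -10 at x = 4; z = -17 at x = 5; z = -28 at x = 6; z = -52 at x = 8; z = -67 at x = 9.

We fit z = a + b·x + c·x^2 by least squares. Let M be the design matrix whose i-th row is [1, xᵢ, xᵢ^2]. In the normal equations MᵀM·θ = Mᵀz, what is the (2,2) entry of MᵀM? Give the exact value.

231

Row 2 ↔ basis x, column 2 ↔ basis x, so (MᵀM)_{2,2} = Σᵢ (x)·(x) = (-3)·(-3) + (0)·(0) + (4)·(4) + (5)·(5) + (6)·(6) + (8)·(8) + (9)·(9) = 231.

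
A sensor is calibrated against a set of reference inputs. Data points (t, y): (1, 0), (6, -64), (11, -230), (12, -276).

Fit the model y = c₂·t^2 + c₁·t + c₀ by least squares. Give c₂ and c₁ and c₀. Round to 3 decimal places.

c₂ = -2.049, c₁ = 1.563, c₀ = 0.463

Compute the Gram sums: Σt^2·t^2 = 36674, Σt^2·t = 3276, Σt^2 = 302, Σt·t = 302, Σt = 30, Σ1 = 4.
And Σt^2·y = -69878, Σt·y = -6226, Σy = -570.
Row-reducing yields c₂ = -1889/922, c₁ = 1441/922, c₀ = 427/922.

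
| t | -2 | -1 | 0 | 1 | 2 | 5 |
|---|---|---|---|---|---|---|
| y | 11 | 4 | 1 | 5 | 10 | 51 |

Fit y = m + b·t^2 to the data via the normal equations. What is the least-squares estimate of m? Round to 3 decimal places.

From the data, Σ1 = 6, Σt^2 = 35, Σt^2·t^2 = 659.
And Σy = 82, Σt^2·y = 1368.
Eliminating b: 659·(row 1) − 35·(row 2) gives 2729·m = 659·82 − 35·1368 = 6158, so m = 6158/2729.
Then b = (1368 − 35·(6158/2729))/659 = 5338/2729.

m = 2.257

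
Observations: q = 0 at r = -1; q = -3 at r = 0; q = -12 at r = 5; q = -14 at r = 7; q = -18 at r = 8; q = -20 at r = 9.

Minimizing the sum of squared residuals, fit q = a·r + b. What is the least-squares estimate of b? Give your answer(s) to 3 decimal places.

b = -2.321

AᵀA·[a, b]ᵀ = Aᵀq reads: 220·a + 28·b = -482;  28·a + 6·b = -67.
Eliminating b: 6·(row 1) − 28·(row 2) gives 536·a = 6·(-482) − 28·(-67) = -1016, so a = -127/67.
Then b = ((-67) − 28·(-127/67))/6 = -311/134.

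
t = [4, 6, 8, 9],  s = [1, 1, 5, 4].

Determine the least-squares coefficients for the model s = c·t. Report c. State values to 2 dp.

c = 0.44

Setting ∂/∂c … = 0 gives: 197·c = 86.
(Σt·t = 197, Σt·s = 86.)
Hence c = 86 / 197 ≈ 0.436548.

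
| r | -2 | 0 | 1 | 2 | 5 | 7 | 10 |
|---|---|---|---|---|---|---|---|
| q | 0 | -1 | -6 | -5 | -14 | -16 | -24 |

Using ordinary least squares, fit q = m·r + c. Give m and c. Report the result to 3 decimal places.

m = -2.059, c = -2.665

Entries of AᵀA: Σr·r = 183, Σr = 23, Σ1 = 7.
For Aᵀq: Σr·q = -438, Σq = -66.
AᵀA·[m, c]ᵀ = Aᵀq becomes [[183, 23]; [23, 7]]·[m, c]ᵀ = [-438, -66]ᵀ.
det = 183·7 − 23² = 752.
m = ((-438)·7 − 23·(-66))/752 = -387/188; c = (183·(-66) − 23·(-438))/752 = -501/188.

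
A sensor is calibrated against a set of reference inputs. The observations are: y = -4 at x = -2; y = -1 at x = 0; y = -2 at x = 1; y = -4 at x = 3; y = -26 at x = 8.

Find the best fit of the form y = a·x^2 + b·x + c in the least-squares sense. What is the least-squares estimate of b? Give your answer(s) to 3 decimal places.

b = 0.388

From the data, Σx^2·x^2 = 4194, Σx^2·x = 532, Σx^2 = 78, Σx·x = 78, Σx = 10, Σ1 = 5.
Right-hand side: Σx^2·y = -1718, Σx·y = -214, Σy = -37.
So MᵀM·[a, b, c]ᵀ = Mᵀy: [[4194, 532, 78]; [532, 78, 10]; [78, 10, 5]]·[a, b, c]ᵀ = [-1718, -214, -37]ᵀ.
Inverting the 3×3 Gram matrix, [a, b, c]ᵀ = [-16908/39127, 15166/39127, -56107/39127]ᵀ.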